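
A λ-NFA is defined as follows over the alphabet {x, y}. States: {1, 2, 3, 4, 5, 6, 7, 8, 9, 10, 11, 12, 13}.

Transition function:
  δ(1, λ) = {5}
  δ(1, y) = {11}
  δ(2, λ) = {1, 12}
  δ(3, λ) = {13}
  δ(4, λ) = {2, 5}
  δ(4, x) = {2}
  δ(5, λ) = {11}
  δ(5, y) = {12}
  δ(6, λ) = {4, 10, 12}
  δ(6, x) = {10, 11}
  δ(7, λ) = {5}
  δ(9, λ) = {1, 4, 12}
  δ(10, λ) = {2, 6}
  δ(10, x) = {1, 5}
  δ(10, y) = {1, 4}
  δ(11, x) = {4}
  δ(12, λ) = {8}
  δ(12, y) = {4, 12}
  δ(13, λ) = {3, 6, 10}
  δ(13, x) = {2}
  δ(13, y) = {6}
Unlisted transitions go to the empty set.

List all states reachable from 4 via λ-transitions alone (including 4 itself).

Start with {4}.
From 4 via λ: add 2, 5.
From 2 via λ: add 1, 12.
From 5 via λ: add 11.
From 12 via λ: add 8.
No new states can be added; the closed set is {1, 2, 4, 5, 8, 11, 12}.

{1, 2, 4, 5, 8, 11, 12}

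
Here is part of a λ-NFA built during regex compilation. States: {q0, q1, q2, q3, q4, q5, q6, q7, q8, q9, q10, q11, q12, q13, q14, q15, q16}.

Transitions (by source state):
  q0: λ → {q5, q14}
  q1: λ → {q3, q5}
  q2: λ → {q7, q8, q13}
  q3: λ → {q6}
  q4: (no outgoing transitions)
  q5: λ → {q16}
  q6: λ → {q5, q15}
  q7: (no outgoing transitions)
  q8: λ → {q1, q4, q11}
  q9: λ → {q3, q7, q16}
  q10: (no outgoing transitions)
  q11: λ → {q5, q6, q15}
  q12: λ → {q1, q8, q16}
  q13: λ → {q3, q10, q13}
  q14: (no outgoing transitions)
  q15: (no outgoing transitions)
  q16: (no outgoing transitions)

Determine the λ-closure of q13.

{q3, q5, q6, q10, q13, q15, q16}

Start with {q13}.
From q13 via λ: add q3, q10.
From q3 via λ: add q6.
From q6 via λ: add q5, q15.
From q5 via λ: add q16.
No new states can be added; the closed set is {q3, q5, q6, q10, q13, q15, q16}.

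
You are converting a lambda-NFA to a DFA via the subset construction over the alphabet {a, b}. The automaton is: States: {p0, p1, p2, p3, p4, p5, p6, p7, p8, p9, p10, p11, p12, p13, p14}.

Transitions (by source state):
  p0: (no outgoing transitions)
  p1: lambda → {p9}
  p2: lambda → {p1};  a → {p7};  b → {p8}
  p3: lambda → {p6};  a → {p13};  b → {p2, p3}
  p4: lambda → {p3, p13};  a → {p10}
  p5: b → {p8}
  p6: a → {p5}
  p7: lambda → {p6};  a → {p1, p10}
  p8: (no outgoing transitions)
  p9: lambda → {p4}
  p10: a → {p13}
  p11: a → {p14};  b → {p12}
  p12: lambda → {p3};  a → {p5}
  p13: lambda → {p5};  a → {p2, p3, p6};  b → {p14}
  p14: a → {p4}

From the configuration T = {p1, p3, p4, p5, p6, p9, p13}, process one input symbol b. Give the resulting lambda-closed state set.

p3 on b → {p2, p3}.
p5 on b → {p8}.
p13 on b → {p14}.
No b-transition from p1, p4, p6, p9.
Union after reading b: {p2, p3, p8, p14}.
Now take the lambda-closure:
From p2 via lambda: add p1.
From p3 via lambda: add p6.
From p1 via lambda: add p9.
From p9 via lambda: add p4.
From p4 via lambda: add p13.
From p13 via lambda: add p5.
No new states can be added; the closed set is {p1, p2, p3, p4, p5, p6, p8, p9, p13, p14}.

{p1, p2, p3, p4, p5, p6, p8, p9, p13, p14}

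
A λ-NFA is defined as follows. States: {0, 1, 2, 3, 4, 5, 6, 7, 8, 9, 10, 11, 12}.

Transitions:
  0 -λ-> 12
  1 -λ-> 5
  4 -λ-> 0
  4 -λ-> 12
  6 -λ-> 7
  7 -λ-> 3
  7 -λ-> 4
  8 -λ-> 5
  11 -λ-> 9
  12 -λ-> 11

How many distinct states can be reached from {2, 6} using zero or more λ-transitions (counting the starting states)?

9

Start with {2, 6}.
From 6 via λ: add 7.
From 7 via λ: add 3, 4.
From 4 via λ: add 0, 12.
From 12 via λ: add 11.
From 11 via λ: add 9.
λ-closure = {0, 2, 3, 4, 6, 7, 9, 11, 12}, which has 9 states.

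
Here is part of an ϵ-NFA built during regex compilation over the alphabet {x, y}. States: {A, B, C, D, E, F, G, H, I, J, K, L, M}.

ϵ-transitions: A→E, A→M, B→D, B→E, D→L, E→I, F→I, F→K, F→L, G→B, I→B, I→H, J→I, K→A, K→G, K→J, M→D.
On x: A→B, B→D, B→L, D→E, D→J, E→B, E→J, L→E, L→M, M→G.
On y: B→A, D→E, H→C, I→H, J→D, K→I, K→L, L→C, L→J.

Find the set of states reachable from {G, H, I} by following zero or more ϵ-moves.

{B, D, E, G, H, I, L}

Start with {G, H, I}.
From G via ϵ: add B.
From B via ϵ: add D, E.
From D via ϵ: add L.
No new states can be added; the closed set is {B, D, E, G, H, I, L}.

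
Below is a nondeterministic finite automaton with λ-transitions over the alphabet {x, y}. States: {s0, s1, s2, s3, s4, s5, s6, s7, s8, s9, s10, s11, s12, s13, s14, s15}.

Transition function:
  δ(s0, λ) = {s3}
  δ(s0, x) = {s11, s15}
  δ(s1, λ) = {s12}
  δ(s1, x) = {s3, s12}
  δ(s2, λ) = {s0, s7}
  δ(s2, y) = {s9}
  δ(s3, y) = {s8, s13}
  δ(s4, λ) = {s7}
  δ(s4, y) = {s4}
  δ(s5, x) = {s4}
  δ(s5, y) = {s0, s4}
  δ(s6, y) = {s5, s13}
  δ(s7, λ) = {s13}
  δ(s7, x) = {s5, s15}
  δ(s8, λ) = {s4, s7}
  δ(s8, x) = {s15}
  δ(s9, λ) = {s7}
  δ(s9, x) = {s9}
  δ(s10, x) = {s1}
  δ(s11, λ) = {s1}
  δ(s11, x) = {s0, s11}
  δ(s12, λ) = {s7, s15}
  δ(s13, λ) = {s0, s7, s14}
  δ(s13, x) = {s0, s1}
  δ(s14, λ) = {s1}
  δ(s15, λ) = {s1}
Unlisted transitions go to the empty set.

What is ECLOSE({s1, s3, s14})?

{s0, s1, s3, s7, s12, s13, s14, s15}

Start with {s1, s3, s14}.
From s1 via λ: add s12.
From s12 via λ: add s7, s15.
From s7 via λ: add s13.
From s13 via λ: add s0.
No new states can be added; the closed set is {s0, s1, s3, s7, s12, s13, s14, s15}.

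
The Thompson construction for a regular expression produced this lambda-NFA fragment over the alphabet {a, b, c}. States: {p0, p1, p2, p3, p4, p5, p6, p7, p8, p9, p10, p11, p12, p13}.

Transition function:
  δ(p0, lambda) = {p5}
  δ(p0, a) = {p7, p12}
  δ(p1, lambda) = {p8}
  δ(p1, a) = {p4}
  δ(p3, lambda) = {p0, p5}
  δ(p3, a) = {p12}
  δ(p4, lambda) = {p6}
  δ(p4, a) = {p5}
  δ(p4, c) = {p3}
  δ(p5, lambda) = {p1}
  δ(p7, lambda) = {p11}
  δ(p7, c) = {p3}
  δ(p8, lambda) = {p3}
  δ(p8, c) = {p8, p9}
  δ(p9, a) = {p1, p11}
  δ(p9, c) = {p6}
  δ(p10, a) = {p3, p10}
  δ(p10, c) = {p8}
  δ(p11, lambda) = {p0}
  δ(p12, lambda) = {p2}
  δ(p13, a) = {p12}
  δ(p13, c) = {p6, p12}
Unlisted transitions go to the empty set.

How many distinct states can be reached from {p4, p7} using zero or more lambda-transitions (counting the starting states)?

Start with {p4, p7}.
From p4 via lambda: add p6.
From p7 via lambda: add p11.
From p11 via lambda: add p0.
From p0 via lambda: add p5.
From p5 via lambda: add p1.
From p1 via lambda: add p8.
From p8 via lambda: add p3.
lambda-closure = {p0, p1, p3, p4, p5, p6, p7, p8, p11}, which has 9 states.

9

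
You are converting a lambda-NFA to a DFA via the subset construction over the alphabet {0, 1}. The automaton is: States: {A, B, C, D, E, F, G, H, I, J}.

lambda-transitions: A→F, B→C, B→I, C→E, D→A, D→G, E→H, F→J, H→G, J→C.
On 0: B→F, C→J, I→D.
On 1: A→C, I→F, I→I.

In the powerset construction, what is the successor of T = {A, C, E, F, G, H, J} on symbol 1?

A on 1 → {C}.
No 1-transition from C, E, F, G, H, J.
Union after reading 1: {C}.
Now take the lambda-closure:
From C via lambda: add E.
From E via lambda: add H.
From H via lambda: add G.
No new states can be added; the closed set is {C, E, G, H}.

{C, E, G, H}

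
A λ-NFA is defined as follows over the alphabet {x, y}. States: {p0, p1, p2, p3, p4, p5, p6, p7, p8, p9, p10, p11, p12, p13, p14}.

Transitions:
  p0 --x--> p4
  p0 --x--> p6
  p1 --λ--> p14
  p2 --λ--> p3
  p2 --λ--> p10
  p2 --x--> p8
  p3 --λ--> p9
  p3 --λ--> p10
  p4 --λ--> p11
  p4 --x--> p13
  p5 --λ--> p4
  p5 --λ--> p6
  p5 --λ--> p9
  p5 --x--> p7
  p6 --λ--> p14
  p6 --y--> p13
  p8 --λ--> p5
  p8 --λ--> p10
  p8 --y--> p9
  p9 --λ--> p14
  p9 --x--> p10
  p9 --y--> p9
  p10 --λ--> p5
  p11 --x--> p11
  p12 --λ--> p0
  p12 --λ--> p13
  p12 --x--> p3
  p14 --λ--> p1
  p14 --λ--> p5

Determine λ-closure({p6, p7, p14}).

{p1, p4, p5, p6, p7, p9, p11, p14}

Start with {p6, p7, p14}.
From p14 via λ: add p1, p5.
From p5 via λ: add p4, p9.
From p4 via λ: add p11.
No new states can be added; the closed set is {p1, p4, p5, p6, p7, p9, p11, p14}.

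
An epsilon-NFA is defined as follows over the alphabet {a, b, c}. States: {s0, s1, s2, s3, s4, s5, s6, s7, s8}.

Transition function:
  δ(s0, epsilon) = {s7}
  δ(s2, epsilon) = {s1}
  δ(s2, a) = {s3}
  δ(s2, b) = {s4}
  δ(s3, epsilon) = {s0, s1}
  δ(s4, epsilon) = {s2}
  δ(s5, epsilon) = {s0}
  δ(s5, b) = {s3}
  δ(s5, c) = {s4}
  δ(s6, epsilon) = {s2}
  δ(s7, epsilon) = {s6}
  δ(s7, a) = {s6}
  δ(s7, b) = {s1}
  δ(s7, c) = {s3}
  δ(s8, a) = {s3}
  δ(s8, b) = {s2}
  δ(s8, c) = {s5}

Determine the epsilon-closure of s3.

Start with {s3}.
From s3 via epsilon: add s0, s1.
From s0 via epsilon: add s7.
From s7 via epsilon: add s6.
From s6 via epsilon: add s2.
No new states can be added; the closed set is {s0, s1, s2, s3, s6, s7}.

{s0, s1, s2, s3, s6, s7}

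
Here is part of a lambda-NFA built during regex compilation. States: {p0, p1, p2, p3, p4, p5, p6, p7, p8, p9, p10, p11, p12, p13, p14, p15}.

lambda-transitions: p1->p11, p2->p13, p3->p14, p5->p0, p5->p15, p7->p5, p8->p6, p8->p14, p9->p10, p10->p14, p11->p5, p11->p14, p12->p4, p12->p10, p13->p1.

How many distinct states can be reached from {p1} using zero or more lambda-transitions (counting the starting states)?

Start with {p1}.
From p1 via lambda: add p11.
From p11 via lambda: add p5, p14.
From p5 via lambda: add p0, p15.
lambda-closure = {p0, p1, p5, p11, p14, p15}, which has 6 states.

6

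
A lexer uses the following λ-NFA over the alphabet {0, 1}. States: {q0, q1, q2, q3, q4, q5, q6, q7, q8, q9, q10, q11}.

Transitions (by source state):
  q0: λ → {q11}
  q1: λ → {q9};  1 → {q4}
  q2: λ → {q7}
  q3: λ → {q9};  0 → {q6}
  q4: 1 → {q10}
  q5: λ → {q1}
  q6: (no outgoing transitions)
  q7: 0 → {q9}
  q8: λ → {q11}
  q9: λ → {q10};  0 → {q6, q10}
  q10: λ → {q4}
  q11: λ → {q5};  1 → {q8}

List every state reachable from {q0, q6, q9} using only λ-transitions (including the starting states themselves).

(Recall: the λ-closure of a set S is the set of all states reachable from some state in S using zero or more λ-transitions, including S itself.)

{q0, q1, q4, q5, q6, q9, q10, q11}

Start with {q0, q6, q9}.
From q0 via λ: add q11.
From q9 via λ: add q10.
From q10 via λ: add q4.
From q11 via λ: add q5.
From q5 via λ: add q1.
No new states can be added; the closed set is {q0, q1, q4, q5, q6, q9, q10, q11}.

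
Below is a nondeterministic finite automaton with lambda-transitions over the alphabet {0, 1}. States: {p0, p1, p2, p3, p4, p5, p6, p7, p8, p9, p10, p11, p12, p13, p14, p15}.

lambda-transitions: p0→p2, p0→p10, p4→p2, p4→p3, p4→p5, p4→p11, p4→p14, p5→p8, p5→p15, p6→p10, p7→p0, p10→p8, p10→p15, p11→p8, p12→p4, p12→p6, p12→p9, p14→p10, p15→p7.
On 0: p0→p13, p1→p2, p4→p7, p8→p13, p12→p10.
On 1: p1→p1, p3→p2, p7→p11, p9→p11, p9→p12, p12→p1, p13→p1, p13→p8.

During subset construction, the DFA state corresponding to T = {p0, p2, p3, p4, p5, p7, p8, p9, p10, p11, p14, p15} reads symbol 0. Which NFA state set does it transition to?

{p0, p2, p7, p8, p10, p13, p15}

p0 on 0 → {p13}.
p4 on 0 → {p7}.
p8 on 0 → {p13}.
No 0-transition from p2, p3, p5, p7, p9, p10, p11, p14, p15.
Union after reading 0: {p7, p13}.
Now take the lambda-closure:
From p7 via lambda: add p0.
From p0 via lambda: add p2, p10.
From p10 via lambda: add p8, p15.
No new states can be added; the closed set is {p0, p2, p7, p8, p10, p13, p15}.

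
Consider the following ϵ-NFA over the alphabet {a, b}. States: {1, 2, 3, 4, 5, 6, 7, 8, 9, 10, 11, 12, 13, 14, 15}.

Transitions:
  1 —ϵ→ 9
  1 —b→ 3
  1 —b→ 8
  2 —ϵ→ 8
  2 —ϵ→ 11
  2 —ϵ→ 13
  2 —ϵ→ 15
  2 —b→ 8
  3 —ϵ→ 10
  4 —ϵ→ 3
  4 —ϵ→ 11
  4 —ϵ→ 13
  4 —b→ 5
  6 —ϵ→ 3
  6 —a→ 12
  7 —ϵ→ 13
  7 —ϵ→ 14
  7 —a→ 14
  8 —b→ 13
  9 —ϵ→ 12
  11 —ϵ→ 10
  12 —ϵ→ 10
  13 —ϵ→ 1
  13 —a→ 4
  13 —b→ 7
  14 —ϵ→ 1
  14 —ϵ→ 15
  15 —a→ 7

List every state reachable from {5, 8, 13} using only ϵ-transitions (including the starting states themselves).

Start with {5, 8, 13}.
From 13 via ϵ: add 1.
From 1 via ϵ: add 9.
From 9 via ϵ: add 12.
From 12 via ϵ: add 10.
No new states can be added; the closed set is {1, 5, 8, 9, 10, 12, 13}.

{1, 5, 8, 9, 10, 12, 13}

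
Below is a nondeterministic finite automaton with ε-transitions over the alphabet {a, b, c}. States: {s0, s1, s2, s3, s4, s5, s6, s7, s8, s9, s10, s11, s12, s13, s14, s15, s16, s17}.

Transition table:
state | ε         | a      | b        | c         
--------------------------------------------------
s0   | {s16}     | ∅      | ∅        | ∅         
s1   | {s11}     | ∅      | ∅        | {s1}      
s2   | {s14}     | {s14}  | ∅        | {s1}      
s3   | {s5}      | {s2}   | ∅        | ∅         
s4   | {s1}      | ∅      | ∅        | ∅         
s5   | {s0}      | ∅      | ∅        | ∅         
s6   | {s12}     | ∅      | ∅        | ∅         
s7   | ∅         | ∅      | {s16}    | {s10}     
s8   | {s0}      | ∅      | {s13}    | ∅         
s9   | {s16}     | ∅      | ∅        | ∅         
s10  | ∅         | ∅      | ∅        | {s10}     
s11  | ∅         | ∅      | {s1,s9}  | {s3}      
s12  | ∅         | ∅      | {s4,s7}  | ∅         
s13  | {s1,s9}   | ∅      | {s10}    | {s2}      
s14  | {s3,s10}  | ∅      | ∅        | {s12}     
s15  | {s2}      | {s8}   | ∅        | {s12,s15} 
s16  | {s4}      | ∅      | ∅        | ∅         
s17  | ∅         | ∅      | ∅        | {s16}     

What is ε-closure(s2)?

{s0, s1, s2, s3, s4, s5, s10, s11, s14, s16}

Start with {s2}.
From s2 via ε: add s14.
From s14 via ε: add s3, s10.
From s3 via ε: add s5.
From s5 via ε: add s0.
From s0 via ε: add s16.
From s16 via ε: add s4.
From s4 via ε: add s1.
From s1 via ε: add s11.
No new states can be added; the closed set is {s0, s1, s2, s3, s4, s5, s10, s11, s14, s16}.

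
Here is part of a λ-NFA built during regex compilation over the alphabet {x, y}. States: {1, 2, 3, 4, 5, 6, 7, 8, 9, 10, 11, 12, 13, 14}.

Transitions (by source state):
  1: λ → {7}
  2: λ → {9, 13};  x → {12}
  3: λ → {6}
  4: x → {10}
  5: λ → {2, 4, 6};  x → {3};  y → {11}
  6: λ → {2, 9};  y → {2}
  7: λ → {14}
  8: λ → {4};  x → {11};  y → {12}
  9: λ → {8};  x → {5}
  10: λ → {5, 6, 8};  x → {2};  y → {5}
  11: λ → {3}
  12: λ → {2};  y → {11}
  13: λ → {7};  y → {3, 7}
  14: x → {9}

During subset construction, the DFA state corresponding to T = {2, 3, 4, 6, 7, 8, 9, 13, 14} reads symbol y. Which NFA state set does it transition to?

6 on y → {2}.
8 on y → {12}.
13 on y → {3, 7}.
No y-transition from 2, 3, 4, 7, 9, 14.
Union after reading y: {2, 3, 7, 12}.
Now take the λ-closure:
From 2 via λ: add 9, 13.
From 3 via λ: add 6.
From 7 via λ: add 14.
From 9 via λ: add 8.
From 8 via λ: add 4.
No new states can be added; the closed set is {2, 3, 4, 6, 7, 8, 9, 12, 13, 14}.

{2, 3, 4, 6, 7, 8, 9, 12, 13, 14}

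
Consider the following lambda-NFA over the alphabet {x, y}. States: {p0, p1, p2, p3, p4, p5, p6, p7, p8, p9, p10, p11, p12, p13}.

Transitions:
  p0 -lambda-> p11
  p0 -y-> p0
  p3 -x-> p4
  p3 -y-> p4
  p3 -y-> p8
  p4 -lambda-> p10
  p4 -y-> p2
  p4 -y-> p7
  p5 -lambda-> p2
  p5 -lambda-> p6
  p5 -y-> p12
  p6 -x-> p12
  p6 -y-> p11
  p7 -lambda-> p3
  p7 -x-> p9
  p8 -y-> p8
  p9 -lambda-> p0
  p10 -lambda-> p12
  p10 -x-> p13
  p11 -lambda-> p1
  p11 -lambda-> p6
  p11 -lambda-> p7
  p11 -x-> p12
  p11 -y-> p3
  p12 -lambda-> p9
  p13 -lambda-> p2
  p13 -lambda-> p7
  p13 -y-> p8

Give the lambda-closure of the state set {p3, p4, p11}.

{p0, p1, p3, p4, p6, p7, p9, p10, p11, p12}

Start with {p3, p4, p11}.
From p4 via lambda: add p10.
From p11 via lambda: add p1, p6, p7.
From p10 via lambda: add p12.
From p12 via lambda: add p9.
From p9 via lambda: add p0.
No new states can be added; the closed set is {p0, p1, p3, p4, p6, p7, p9, p10, p11, p12}.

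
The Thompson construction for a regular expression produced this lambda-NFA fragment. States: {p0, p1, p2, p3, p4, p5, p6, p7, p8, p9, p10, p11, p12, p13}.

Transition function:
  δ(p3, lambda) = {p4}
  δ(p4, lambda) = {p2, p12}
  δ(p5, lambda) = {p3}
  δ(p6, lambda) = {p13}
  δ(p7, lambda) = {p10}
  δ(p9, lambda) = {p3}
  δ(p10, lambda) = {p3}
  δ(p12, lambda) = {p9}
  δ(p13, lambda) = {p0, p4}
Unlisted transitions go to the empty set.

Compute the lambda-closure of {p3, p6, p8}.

Start with {p3, p6, p8}.
From p3 via lambda: add p4.
From p6 via lambda: add p13.
From p4 via lambda: add p2, p12.
From p13 via lambda: add p0.
From p12 via lambda: add p9.
No new states can be added; the closed set is {p0, p2, p3, p4, p6, p8, p9, p12, p13}.

{p0, p2, p3, p4, p6, p8, p9, p12, p13}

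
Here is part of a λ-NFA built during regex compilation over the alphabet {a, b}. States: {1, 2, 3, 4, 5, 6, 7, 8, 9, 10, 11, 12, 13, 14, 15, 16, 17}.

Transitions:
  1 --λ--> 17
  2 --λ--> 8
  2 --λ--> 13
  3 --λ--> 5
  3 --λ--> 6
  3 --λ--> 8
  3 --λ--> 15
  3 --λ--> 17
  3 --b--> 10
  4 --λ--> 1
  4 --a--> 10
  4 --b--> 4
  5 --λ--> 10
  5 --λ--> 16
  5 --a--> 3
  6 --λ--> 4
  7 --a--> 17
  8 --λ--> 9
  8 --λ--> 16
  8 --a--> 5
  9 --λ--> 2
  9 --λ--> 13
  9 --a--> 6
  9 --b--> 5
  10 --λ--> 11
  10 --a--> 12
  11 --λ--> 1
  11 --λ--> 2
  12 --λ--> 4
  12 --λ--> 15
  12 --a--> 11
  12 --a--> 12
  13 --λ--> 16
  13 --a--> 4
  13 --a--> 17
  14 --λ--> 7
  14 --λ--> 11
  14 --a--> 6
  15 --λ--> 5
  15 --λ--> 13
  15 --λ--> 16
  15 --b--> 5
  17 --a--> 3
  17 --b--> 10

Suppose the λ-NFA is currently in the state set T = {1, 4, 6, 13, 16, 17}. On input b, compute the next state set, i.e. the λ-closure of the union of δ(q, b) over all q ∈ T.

4 on b → {4}.
17 on b → {10}.
No b-transition from 1, 6, 13, 16.
Union after reading b: {4, 10}.
Now take the λ-closure:
From 4 via λ: add 1.
From 10 via λ: add 11.
From 1 via λ: add 17.
From 11 via λ: add 2.
From 2 via λ: add 8, 13.
From 8 via λ: add 9, 16.
No new states can be added; the closed set is {1, 2, 4, 8, 9, 10, 11, 13, 16, 17}.

{1, 2, 4, 8, 9, 10, 11, 13, 16, 17}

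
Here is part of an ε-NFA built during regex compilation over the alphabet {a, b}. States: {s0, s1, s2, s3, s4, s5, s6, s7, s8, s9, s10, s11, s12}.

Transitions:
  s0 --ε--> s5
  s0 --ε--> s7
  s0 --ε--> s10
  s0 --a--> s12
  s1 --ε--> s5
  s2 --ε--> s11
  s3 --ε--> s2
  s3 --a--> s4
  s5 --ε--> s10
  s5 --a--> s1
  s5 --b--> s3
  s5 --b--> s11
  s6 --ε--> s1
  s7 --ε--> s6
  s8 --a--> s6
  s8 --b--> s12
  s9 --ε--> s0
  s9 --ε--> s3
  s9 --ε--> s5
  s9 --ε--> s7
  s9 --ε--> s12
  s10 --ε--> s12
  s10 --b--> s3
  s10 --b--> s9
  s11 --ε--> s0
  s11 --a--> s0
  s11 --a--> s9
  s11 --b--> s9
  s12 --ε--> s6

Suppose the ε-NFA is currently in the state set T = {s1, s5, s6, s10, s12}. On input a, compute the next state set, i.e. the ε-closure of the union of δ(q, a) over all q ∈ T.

s5 on a → {s1}.
No a-transition from s1, s6, s10, s12.
Union after reading a: {s1}.
Now take the ε-closure:
From s1 via ε: add s5.
From s5 via ε: add s10.
From s10 via ε: add s12.
From s12 via ε: add s6.
No new states can be added; the closed set is {s1, s5, s6, s10, s12}.

{s1, s5, s6, s10, s12}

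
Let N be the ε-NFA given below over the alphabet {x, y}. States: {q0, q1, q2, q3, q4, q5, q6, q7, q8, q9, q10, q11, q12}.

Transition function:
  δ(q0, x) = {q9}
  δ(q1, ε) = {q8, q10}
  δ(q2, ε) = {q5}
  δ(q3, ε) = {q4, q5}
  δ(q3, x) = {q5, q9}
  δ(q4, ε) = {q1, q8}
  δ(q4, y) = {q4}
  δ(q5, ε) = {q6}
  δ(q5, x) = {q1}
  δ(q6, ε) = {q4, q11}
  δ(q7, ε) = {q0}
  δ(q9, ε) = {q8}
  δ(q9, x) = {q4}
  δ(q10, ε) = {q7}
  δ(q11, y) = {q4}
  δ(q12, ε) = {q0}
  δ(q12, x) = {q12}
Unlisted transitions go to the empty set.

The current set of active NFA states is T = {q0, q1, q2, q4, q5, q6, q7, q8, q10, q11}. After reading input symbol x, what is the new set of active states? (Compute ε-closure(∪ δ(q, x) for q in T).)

q0 on x → {q9}.
q5 on x → {q1}.
No x-transition from q1, q2, q4, q6, q7, q8, q10, q11.
Union after reading x: {q1, q9}.
Now take the ε-closure:
From q1 via ε: add q8, q10.
From q10 via ε: add q7.
From q7 via ε: add q0.
No new states can be added; the closed set is {q0, q1, q7, q8, q9, q10}.

{q0, q1, q7, q8, q9, q10}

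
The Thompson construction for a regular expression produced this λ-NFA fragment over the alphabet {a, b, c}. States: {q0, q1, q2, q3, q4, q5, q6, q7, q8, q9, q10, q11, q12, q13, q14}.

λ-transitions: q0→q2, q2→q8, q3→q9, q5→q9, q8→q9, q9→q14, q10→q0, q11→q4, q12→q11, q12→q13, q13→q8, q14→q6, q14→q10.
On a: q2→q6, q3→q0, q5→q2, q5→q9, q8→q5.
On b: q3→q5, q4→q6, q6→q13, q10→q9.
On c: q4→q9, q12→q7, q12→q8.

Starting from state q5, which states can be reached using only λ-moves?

Start with {q5}.
From q5 via λ: add q9.
From q9 via λ: add q14.
From q14 via λ: add q6, q10.
From q10 via λ: add q0.
From q0 via λ: add q2.
From q2 via λ: add q8.
No new states can be added; the closed set is {q0, q2, q5, q6, q8, q9, q10, q14}.

{q0, q2, q5, q6, q8, q9, q10, q14}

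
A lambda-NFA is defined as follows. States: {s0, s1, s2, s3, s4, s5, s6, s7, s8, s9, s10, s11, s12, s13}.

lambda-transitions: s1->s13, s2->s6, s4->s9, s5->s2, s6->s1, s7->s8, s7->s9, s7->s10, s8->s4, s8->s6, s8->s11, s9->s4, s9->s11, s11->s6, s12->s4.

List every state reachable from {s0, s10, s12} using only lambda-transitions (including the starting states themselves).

Start with {s0, s10, s12}.
From s12 via lambda: add s4.
From s4 via lambda: add s9.
From s9 via lambda: add s11.
From s11 via lambda: add s6.
From s6 via lambda: add s1.
From s1 via lambda: add s13.
No new states can be added; the closed set is {s0, s1, s4, s6, s9, s10, s11, s12, s13}.

{s0, s1, s4, s6, s9, s10, s11, s12, s13}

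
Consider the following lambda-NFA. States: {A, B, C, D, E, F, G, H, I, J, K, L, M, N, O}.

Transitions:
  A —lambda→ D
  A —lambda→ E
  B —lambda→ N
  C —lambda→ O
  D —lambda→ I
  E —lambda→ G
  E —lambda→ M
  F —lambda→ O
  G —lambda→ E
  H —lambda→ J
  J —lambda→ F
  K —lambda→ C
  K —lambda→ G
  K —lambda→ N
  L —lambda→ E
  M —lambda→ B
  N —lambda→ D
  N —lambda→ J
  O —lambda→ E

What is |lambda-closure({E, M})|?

Start with {E, M}.
From E via lambda: add G.
From M via lambda: add B.
From B via lambda: add N.
From N via lambda: add D, J.
From D via lambda: add I.
From J via lambda: add F.
From F via lambda: add O.
lambda-closure = {B, D, E, F, G, I, J, M, N, O}, which has 10 states.

10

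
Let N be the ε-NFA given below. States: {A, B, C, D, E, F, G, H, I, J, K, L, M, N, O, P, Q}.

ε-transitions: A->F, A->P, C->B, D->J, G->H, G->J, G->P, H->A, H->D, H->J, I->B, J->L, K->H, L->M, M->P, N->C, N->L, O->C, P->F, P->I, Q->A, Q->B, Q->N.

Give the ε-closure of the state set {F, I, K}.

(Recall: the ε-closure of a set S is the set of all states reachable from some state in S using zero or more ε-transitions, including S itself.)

{A, B, D, F, H, I, J, K, L, M, P}

Start with {F, I, K}.
From I via ε: add B.
From K via ε: add H.
From H via ε: add A, D, J.
From A via ε: add P.
From J via ε: add L.
From L via ε: add M.
No new states can be added; the closed set is {A, B, D, F, H, I, J, K, L, M, P}.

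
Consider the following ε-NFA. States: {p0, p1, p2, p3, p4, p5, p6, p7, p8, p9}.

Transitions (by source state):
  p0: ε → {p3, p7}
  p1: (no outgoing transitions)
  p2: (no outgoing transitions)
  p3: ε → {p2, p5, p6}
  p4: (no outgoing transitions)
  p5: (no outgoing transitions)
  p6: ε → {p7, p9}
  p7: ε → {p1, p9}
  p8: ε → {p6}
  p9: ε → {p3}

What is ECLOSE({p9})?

Start with {p9}.
From p9 via ε: add p3.
From p3 via ε: add p2, p5, p6.
From p6 via ε: add p7.
From p7 via ε: add p1.
No new states can be added; the closed set is {p1, p2, p3, p5, p6, p7, p9}.

{p1, p2, p3, p5, p6, p7, p9}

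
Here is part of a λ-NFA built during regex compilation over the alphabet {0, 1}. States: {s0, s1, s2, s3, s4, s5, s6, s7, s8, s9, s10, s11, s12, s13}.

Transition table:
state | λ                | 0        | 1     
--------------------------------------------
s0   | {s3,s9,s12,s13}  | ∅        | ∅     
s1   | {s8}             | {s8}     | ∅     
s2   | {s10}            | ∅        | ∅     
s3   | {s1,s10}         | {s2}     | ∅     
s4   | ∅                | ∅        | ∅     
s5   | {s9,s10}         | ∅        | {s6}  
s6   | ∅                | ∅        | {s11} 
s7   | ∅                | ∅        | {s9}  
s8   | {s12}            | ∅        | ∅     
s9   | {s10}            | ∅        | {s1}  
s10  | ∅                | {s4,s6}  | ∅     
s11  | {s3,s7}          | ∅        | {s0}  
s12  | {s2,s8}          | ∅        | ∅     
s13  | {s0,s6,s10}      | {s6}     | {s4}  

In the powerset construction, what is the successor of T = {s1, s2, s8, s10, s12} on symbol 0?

{s2, s4, s6, s8, s10, s12}

s1 on 0 → {s8}.
s10 on 0 → {s4, s6}.
No 0-transition from s2, s8, s12.
Union after reading 0: {s4, s6, s8}.
Now take the λ-closure:
From s8 via λ: add s12.
From s12 via λ: add s2.
From s2 via λ: add s10.
No new states can be added; the closed set is {s2, s4, s6, s8, s10, s12}.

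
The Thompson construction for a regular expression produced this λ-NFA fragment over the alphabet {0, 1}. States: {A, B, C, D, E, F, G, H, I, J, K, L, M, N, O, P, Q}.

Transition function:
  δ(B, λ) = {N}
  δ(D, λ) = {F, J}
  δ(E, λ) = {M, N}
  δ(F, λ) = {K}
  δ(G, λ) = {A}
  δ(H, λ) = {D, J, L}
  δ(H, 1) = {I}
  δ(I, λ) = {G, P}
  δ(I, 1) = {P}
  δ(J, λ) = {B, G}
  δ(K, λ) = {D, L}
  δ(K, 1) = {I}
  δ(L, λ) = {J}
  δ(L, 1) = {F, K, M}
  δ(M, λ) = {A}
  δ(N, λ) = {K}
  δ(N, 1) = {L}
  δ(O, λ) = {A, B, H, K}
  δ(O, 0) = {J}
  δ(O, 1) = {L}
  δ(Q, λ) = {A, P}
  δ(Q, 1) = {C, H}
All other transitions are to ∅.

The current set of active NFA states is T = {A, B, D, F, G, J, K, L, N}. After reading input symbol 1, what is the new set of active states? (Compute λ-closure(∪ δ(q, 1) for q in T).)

K on 1 → {I}.
L on 1 → {F, K, M}.
N on 1 → {L}.
No 1-transition from A, B, D, F, G, J.
Union after reading 1: {F, I, K, L, M}.
Now take the λ-closure:
From I via λ: add G, P.
From K via λ: add D.
From L via λ: add J.
From M via λ: add A.
From J via λ: add B.
From B via λ: add N.
No new states can be added; the closed set is {A, B, D, F, G, I, J, K, L, M, N, P}.

{A, B, D, F, G, I, J, K, L, M, N, P}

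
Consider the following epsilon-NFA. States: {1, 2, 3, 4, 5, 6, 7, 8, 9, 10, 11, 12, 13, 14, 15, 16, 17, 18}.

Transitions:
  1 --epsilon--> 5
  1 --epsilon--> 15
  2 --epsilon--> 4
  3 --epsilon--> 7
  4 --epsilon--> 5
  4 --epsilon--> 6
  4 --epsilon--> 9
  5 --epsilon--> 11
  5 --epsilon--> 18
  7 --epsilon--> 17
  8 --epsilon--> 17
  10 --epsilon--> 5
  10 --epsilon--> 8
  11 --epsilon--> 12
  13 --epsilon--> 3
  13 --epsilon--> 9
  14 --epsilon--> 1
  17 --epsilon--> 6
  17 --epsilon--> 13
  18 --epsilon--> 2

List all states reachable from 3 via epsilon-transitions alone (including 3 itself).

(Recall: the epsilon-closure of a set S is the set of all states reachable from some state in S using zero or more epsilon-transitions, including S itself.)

{3, 6, 7, 9, 13, 17}

Start with {3}.
From 3 via epsilon: add 7.
From 7 via epsilon: add 17.
From 17 via epsilon: add 6, 13.
From 13 via epsilon: add 9.
No new states can be added; the closed set is {3, 6, 7, 9, 13, 17}.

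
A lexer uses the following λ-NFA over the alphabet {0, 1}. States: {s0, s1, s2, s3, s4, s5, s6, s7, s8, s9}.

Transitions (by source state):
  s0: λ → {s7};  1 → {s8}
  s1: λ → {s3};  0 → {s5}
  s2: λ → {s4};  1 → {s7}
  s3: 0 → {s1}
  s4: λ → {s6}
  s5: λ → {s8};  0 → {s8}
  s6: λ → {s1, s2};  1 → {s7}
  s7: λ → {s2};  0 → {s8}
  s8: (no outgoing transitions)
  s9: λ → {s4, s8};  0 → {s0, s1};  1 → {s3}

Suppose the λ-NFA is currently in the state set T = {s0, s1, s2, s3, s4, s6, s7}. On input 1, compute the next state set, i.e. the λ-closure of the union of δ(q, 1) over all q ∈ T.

{s1, s2, s3, s4, s6, s7, s8}

s0 on 1 → {s8}.
s2 on 1 → {s7}.
s6 on 1 → {s7}.
No 1-transition from s1, s3, s4, s7.
Union after reading 1: {s7, s8}.
Now take the λ-closure:
From s7 via λ: add s2.
From s2 via λ: add s4.
From s4 via λ: add s6.
From s6 via λ: add s1.
From s1 via λ: add s3.
No new states can be added; the closed set is {s1, s2, s3, s4, s6, s7, s8}.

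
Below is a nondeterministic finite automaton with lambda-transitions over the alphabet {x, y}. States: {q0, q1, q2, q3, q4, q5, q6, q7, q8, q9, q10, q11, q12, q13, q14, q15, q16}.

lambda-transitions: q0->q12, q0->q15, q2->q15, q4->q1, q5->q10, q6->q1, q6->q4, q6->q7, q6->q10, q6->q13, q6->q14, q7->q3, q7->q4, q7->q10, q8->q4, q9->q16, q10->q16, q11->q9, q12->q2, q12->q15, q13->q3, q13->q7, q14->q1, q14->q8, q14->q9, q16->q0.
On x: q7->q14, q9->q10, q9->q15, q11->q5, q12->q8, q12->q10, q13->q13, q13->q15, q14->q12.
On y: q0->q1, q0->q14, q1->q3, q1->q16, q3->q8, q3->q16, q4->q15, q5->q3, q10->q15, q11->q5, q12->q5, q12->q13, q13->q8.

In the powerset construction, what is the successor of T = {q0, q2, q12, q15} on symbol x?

q12 on x → {q8, q10}.
No x-transition from q0, q2, q15.
Union after reading x: {q8, q10}.
Now take the lambda-closure:
From q8 via lambda: add q4.
From q10 via lambda: add q16.
From q4 via lambda: add q1.
From q16 via lambda: add q0.
From q0 via lambda: add q12, q15.
From q12 via lambda: add q2.
No new states can be added; the closed set is {q0, q1, q2, q4, q8, q10, q12, q15, q16}.

{q0, q1, q2, q4, q8, q10, q12, q15, q16}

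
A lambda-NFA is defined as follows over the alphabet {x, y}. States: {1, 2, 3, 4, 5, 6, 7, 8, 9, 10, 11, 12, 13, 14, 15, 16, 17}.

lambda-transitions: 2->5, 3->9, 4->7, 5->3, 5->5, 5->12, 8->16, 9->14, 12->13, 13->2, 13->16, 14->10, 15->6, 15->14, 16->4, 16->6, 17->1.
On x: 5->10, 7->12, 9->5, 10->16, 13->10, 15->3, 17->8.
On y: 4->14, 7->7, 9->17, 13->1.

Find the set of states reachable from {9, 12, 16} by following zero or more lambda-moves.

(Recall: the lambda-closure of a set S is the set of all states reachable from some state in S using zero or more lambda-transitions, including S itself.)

{2, 3, 4, 5, 6, 7, 9, 10, 12, 13, 14, 16}

Start with {9, 12, 16}.
From 9 via lambda: add 14.
From 12 via lambda: add 13.
From 16 via lambda: add 4, 6.
From 4 via lambda: add 7.
From 13 via lambda: add 2.
From 14 via lambda: add 10.
From 2 via lambda: add 5.
From 5 via lambda: add 3.
No new states can be added; the closed set is {2, 3, 4, 5, 6, 7, 9, 10, 12, 13, 14, 16}.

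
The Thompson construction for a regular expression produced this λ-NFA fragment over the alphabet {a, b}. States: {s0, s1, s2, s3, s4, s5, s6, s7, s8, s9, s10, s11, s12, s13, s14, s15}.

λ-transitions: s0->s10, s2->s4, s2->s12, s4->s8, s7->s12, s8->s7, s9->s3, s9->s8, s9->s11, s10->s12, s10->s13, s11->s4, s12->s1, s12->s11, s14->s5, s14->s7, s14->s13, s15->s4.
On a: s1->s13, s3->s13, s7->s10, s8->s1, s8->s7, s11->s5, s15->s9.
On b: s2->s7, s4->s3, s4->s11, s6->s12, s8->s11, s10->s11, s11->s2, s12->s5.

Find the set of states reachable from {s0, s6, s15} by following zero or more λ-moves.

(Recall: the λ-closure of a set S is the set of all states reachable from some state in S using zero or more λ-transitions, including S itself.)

{s0, s1, s4, s6, s7, s8, s10, s11, s12, s13, s15}

Start with {s0, s6, s15}.
From s0 via λ: add s10.
From s15 via λ: add s4.
From s4 via λ: add s8.
From s10 via λ: add s12, s13.
From s8 via λ: add s7.
From s12 via λ: add s1, s11.
No new states can be added; the closed set is {s0, s1, s4, s6, s7, s8, s10, s11, s12, s13, s15}.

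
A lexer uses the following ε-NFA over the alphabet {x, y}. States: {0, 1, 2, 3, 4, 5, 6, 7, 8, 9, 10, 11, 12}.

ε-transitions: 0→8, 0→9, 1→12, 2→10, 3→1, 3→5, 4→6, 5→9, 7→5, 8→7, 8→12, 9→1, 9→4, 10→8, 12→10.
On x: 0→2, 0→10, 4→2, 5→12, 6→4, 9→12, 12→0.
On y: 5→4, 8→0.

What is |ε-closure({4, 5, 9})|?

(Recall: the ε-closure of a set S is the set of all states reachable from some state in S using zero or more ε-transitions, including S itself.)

9

Start with {4, 5, 9}.
From 4 via ε: add 6.
From 9 via ε: add 1.
From 1 via ε: add 12.
From 12 via ε: add 10.
From 10 via ε: add 8.
From 8 via ε: add 7.
ε-closure = {1, 4, 5, 6, 7, 8, 9, 10, 12}, which has 9 states.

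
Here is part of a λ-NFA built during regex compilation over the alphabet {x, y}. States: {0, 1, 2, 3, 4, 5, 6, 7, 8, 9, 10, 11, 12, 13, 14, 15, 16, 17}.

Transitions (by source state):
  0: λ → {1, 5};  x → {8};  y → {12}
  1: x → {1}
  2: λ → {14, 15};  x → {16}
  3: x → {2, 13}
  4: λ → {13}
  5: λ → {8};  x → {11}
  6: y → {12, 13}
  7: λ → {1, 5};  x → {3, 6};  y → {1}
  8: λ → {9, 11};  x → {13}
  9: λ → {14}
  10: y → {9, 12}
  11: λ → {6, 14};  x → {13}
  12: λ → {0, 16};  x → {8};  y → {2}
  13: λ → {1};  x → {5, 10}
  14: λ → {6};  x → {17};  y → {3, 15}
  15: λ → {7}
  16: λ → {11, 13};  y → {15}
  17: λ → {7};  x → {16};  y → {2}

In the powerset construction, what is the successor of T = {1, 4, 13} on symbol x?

1 on x → {1}.
13 on x → {5, 10}.
No x-transition from 4.
Union after reading x: {1, 5, 10}.
Now take the λ-closure:
From 5 via λ: add 8.
From 8 via λ: add 9, 11.
From 9 via λ: add 14.
From 11 via λ: add 6.
No new states can be added; the closed set is {1, 5, 6, 8, 9, 10, 11, 14}.

{1, 5, 6, 8, 9, 10, 11, 14}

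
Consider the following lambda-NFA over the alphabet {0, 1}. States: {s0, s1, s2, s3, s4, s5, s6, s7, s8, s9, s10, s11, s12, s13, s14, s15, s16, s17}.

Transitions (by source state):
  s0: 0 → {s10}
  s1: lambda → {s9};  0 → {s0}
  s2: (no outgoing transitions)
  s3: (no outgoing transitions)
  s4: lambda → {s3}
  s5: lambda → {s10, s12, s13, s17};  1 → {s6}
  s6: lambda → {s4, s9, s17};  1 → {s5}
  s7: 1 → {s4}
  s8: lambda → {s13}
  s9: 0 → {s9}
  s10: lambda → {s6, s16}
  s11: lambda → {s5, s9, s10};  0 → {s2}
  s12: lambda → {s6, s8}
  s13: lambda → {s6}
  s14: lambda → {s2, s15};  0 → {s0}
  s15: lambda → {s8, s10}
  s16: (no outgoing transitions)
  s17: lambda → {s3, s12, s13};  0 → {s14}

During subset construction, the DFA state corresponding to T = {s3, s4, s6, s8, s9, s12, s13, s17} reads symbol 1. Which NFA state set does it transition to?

{s3, s4, s5, s6, s8, s9, s10, s12, s13, s16, s17}

s6 on 1 → {s5}.
No 1-transition from s3, s4, s8, s9, s12, s13, s17.
Union after reading 1: {s5}.
Now take the lambda-closure:
From s5 via lambda: add s10, s12, s13, s17.
From s10 via lambda: add s6, s16.
From s12 via lambda: add s8.
From s17 via lambda: add s3.
From s6 via lambda: add s4, s9.
No new states can be added; the closed set is {s3, s4, s5, s6, s8, s9, s10, s12, s13, s16, s17}.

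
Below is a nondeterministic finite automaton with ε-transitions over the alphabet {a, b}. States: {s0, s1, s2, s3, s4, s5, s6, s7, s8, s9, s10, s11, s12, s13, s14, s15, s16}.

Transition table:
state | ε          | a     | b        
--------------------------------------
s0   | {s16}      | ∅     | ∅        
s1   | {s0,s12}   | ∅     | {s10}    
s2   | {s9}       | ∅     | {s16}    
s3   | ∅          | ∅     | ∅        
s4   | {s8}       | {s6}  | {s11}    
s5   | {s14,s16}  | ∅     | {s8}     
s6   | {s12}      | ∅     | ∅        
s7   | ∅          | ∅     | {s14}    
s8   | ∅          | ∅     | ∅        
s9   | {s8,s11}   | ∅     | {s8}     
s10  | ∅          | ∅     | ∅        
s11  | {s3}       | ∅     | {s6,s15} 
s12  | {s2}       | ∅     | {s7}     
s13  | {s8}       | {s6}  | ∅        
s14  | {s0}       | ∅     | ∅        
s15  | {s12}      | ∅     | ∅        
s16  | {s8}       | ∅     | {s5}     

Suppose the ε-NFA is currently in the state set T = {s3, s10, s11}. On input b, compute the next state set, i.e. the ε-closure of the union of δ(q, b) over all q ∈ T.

{s2, s3, s6, s8, s9, s11, s12, s15}

s11 on b → {s6, s15}.
No b-transition from s3, s10.
Union after reading b: {s6, s15}.
Now take the ε-closure:
From s6 via ε: add s12.
From s12 via ε: add s2.
From s2 via ε: add s9.
From s9 via ε: add s8, s11.
From s11 via ε: add s3.
No new states can be added; the closed set is {s2, s3, s6, s8, s9, s11, s12, s15}.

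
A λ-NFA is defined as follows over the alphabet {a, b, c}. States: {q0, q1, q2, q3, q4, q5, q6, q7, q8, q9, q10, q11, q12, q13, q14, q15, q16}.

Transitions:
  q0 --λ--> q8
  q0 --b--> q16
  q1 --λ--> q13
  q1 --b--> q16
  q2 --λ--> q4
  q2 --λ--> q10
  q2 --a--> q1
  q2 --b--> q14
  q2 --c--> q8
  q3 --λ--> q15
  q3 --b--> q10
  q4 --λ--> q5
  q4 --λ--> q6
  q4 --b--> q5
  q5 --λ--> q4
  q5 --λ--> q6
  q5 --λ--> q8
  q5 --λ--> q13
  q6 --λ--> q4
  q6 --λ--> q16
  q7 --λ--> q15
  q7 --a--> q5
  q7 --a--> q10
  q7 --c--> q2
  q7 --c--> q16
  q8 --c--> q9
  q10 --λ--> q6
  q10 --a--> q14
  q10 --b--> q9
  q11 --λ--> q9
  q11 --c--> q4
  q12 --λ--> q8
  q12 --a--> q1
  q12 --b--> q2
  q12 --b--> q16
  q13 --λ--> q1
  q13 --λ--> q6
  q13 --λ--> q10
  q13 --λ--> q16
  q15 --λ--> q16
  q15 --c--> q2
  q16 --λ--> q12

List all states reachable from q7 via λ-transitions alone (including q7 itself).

{q7, q8, q12, q15, q16}

Start with {q7}.
From q7 via λ: add q15.
From q15 via λ: add q16.
From q16 via λ: add q12.
From q12 via λ: add q8.
No new states can be added; the closed set is {q7, q8, q12, q15, q16}.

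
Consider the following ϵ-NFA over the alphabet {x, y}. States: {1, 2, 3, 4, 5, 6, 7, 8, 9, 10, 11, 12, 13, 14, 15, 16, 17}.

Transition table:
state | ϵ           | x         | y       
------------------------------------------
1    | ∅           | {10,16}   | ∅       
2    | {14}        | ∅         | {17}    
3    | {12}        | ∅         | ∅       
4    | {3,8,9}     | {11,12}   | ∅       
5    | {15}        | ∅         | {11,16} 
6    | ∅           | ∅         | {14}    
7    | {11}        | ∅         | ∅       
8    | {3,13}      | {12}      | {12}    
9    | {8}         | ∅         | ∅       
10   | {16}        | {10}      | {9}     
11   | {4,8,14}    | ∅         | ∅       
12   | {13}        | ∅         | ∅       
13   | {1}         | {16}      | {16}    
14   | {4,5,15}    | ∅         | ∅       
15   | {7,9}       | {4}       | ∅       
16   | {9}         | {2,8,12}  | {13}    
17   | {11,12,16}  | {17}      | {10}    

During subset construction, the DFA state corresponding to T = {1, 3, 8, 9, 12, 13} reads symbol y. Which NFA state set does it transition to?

{1, 3, 8, 9, 12, 13, 16}

8 on y → {12}.
13 on y → {16}.
No y-transition from 1, 3, 9, 12.
Union after reading y: {12, 16}.
Now take the ϵ-closure:
From 12 via ϵ: add 13.
From 16 via ϵ: add 9.
From 9 via ϵ: add 8.
From 13 via ϵ: add 1.
From 8 via ϵ: add 3.
No new states can be added; the closed set is {1, 3, 8, 9, 12, 13, 16}.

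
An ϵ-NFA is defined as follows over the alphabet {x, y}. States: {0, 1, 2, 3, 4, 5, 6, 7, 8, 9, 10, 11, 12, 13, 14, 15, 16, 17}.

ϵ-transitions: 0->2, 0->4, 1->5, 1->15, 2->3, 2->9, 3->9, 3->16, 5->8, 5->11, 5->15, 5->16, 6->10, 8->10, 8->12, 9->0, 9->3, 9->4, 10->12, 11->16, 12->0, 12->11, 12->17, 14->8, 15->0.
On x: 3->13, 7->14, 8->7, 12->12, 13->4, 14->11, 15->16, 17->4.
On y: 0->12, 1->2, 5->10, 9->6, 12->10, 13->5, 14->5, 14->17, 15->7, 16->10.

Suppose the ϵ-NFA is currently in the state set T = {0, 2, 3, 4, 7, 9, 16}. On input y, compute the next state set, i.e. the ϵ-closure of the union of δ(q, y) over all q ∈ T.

0 on y → {12}.
9 on y → {6}.
16 on y → {10}.
No y-transition from 2, 3, 4, 7.
Union after reading y: {6, 10, 12}.
Now take the ϵ-closure:
From 12 via ϵ: add 0, 11, 17.
From 0 via ϵ: add 2, 4.
From 11 via ϵ: add 16.
From 2 via ϵ: add 3, 9.
No new states can be added; the closed set is {0, 2, 3, 4, 6, 9, 10, 11, 12, 16, 17}.

{0, 2, 3, 4, 6, 9, 10, 11, 12, 16, 17}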